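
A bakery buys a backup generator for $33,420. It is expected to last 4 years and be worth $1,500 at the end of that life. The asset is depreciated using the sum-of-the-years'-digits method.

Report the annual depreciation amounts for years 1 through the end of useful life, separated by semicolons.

$12,768; $9,576; $6,384; $3,192

Depreciable base = $33,420 − $1,500 = $31,920.
Sum of the years' digits = 4+3+2+1 = 10.
Year 1: $31,920 × 4/10 = $12,768. Book value $20,652.
Year 2: $31,920 × 3/10 = $9,576. Book value $11,076.
Year 3: $31,920 × 2/10 = $6,384. Book value $4,692.
Year 4: $31,920 × 1/10 = $3,192. Book value $1,500.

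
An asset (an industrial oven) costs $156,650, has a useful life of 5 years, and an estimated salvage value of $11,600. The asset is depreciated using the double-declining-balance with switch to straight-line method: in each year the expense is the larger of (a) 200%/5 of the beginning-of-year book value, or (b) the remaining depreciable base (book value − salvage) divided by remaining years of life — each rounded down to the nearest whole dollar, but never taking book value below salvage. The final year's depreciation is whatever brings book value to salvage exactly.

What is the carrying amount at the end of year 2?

$56,394

Depreciable base = $156,650 − $11,600 = $145,050.
Year 1: DB = ⌊$156,650 × 200%/5⌋ = $62,660; SL = ⌊$145,050/5⌋ = $29,010 → take DB $62,660. Book value $93,990.
Year 2: DB = ⌊$93,990 × 200%/5⌋ = $37,596; SL = ⌊$82,390/4⌋ = $20,597 → take DB $37,596. Book value $56,394.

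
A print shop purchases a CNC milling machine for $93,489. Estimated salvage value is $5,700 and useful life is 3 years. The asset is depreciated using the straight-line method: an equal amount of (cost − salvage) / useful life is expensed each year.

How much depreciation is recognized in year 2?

$29,263

Depreciable base = $93,489 − $5,700 = $87,789.
Annual expense = $87,789 / 3 = $29,263.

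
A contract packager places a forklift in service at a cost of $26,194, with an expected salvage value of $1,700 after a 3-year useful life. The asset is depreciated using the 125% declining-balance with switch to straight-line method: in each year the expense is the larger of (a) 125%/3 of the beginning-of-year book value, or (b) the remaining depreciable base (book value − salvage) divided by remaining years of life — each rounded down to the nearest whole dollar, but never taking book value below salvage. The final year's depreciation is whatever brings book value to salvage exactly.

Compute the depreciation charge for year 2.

Depreciable base = $26,194 − $1,700 = $24,494.
Year 1: DB = ⌊$26,194 × 125%/3⌋ = $10,914; SL = ⌊$24,494/3⌋ = $8,164 → take DB $10,914. Book value $15,280.
Year 2: DB = ⌊$15,280 × 125%/3⌋ = $6,366; SL = ⌊$13,580/2⌋ = $6,790 → take SL $6,790. Book value $8,490.

$6,790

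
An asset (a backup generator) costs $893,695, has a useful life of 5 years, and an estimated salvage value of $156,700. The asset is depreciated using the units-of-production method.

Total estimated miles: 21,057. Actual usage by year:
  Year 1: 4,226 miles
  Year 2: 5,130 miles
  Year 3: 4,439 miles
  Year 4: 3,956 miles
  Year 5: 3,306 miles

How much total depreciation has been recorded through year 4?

Depreciable base = $893,695 − $156,700 = $736,995.
Rate = $736,995 / 21,057 miles = $35 per mile.
Year 1: 4,226 × $35 = $147,910. Book value $745,785.
Year 2: 5,130 × $35 = $179,550. Book value $566,235.
Year 3: 4,439 × $35 = $155,365. Book value $410,870.
Year 4: 3,956 × $35 = $138,460. Book value $272,410.
Accumulated through year 4 = $893,695 − $272,410 = $621,285.

$621,285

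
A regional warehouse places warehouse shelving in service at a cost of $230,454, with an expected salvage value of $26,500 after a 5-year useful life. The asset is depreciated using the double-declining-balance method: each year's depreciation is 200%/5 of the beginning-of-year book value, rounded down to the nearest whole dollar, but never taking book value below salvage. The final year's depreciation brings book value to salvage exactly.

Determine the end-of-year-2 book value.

$82,964

Depreciable base = $230,454 − $26,500 = $203,954.
Year 1: ⌊$230,454 × 200%/5⌋ = $92,181. Book value $138,273.
Year 2: ⌊$138,273 × 200%/5⌋ = $55,309. Book value $82,964.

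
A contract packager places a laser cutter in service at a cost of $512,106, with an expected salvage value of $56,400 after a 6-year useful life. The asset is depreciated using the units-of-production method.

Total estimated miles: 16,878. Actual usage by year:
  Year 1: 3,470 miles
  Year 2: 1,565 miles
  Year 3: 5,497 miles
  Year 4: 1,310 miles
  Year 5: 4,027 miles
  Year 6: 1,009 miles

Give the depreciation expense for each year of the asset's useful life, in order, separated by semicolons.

$93,690; $42,255; $148,419; $35,370; $108,729; $27,243

Depreciable base = $512,106 − $56,400 = $455,706.
Rate = $455,706 / 16,878 miles = $27 per mile.
Year 1: 3,470 × $27 = $93,690. Book value $418,416.
Year 2: 1,565 × $27 = $42,255. Book value $376,161.
Year 3: 5,497 × $27 = $148,419. Book value $227,742.
Year 4: 1,310 × $27 = $35,370. Book value $192,372.
Year 5: 4,027 × $27 = $108,729. Book value $83,643.
Year 6: 1,009 × $27 = $27,243. Book value $56,400.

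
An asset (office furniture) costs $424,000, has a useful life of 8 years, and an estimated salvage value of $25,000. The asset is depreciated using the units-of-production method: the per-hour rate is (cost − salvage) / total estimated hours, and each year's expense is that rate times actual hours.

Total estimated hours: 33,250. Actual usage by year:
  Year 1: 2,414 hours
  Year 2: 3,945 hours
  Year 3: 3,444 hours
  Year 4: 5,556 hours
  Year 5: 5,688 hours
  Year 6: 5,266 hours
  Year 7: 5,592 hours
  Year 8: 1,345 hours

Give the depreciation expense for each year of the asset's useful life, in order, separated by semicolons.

$28,968; $47,340; $41,328; $66,672; $68,256; $63,192; $67,104; $16,140

Depreciable base = $424,000 − $25,000 = $399,000.
Rate = $399,000 / 33,250 hours = $12 per hour.
Year 1: 2,414 × $12 = $28,968. Book value $395,032.
Year 2: 3,945 × $12 = $47,340. Book value $347,692.
Year 3: 3,444 × $12 = $41,328. Book value $306,364.
Year 4: 5,556 × $12 = $66,672. Book value $239,692.
Year 5: 5,688 × $12 = $68,256. Book value $171,436.
Year 6: 5,266 × $12 = $63,192. Book value $108,244.
Year 7: 5,592 × $12 = $67,104. Book value $41,140.
Year 8: 1,345 × $12 = $16,140. Book value $25,000.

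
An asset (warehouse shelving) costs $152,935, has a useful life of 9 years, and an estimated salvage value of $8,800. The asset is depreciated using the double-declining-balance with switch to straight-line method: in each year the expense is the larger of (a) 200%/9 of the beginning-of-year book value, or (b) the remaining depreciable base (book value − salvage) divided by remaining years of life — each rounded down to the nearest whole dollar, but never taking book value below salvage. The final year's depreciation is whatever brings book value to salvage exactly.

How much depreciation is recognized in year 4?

$15,990

Depreciable base = $152,935 − $8,800 = $144,135.
Year 1: DB = ⌊$152,935 × 200%/9⌋ = $33,985; SL = ⌊$144,135/9⌋ = $16,015 → take DB $33,985. Book value $118,950.
Year 2: DB = ⌊$118,950 × 200%/9⌋ = $26,433; SL = ⌊$110,150/8⌋ = $13,768 → take DB $26,433. Book value $92,517.
Year 3: DB = ⌊$92,517 × 200%/9⌋ = $20,559; SL = ⌊$83,717/7⌋ = $11,959 → take DB $20,559. Book value $71,958.
Year 4: DB = ⌊$71,958 × 200%/9⌋ = $15,990; SL = ⌊$63,158/6⌋ = $10,526 → take DB $15,990. Book value $55,968.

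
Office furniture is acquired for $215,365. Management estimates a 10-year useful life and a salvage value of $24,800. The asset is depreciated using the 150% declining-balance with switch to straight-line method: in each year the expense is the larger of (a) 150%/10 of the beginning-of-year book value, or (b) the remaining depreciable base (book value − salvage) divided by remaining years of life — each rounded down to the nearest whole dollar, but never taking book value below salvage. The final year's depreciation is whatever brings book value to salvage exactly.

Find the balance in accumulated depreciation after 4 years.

Depreciable base = $215,365 − $24,800 = $190,565.
Year 1: DB = ⌊$215,365 × 150%/10⌋ = $32,304; SL = ⌊$190,565/10⌋ = $19,056 → take DB $32,304. Book value $183,061.
Year 2: DB = ⌊$183,061 × 150%/10⌋ = $27,459; SL = ⌊$158,261/9⌋ = $17,584 → take DB $27,459. Book value $155,602.
Year 3: DB = ⌊$155,602 × 150%/10⌋ = $23,340; SL = ⌊$130,802/8⌋ = $16,350 → take DB $23,340. Book value $132,262.
Year 4: DB = ⌊$132,262 × 150%/10⌋ = $19,839; SL = ⌊$107,462/7⌋ = $15,351 → take DB $19,839. Book value $112,423.
Accumulated through year 4 = $215,365 − $112,423 = $102,942.

$102,942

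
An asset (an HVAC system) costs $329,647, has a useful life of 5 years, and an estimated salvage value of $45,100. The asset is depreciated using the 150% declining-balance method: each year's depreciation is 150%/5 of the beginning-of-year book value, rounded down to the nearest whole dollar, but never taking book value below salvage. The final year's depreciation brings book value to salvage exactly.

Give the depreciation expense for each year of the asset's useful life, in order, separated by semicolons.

Depreciable base = $329,647 − $45,100 = $284,547.
Year 1: ⌊$329,647 × 150%/5⌋ = $98,894. Book value $230,753.
Year 2: ⌊$230,753 × 150%/5⌋ = $69,225. Book value $161,528.
Year 3: ⌊$161,528 × 150%/5⌋ = $48,458. Book value $113,070.
Year 4: ⌊$113,070 × 150%/5⌋ = $33,921. Book value $79,149.
Year 5 (final): $79,149 − $45,100 = $34,049. Book value $45,100.

$98,894; $69,225; $48,458; $33,921; $34,049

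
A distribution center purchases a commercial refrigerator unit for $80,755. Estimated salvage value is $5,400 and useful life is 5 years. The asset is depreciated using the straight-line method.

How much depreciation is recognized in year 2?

$15,071

Depreciable base = $80,755 − $5,400 = $75,355.
Annual expense = $75,355 / 5 = $15,071.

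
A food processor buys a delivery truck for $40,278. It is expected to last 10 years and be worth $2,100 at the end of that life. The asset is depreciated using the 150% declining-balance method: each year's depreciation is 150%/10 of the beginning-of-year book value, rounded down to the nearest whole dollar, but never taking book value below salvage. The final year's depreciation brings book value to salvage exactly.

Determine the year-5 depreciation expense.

$3,154

Depreciable base = $40,278 − $2,100 = $38,178.
Year 1: ⌊$40,278 × 150%/10⌋ = $6,041. Book value $34,237.
Year 2: ⌊$34,237 × 150%/10⌋ = $5,135. Book value $29,102.
Year 3: ⌊$29,102 × 150%/10⌋ = $4,365. Book value $24,737.
Year 4: ⌊$24,737 × 150%/10⌋ = $3,710. Book value $21,027.
Year 5: ⌊$21,027 × 150%/10⌋ = $3,154. Book value $17,873.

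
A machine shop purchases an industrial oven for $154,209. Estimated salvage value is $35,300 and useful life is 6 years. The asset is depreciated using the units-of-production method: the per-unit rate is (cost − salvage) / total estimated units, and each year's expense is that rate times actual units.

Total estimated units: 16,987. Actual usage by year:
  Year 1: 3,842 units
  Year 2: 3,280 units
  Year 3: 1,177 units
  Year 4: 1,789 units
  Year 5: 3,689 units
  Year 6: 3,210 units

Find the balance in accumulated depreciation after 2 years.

$49,854

Depreciable base = $154,209 − $35,300 = $118,909.
Rate = $118,909 / 16,987 units = $7 per unit.
Year 1: 3,842 × $7 = $26,894. Book value $127,315.
Year 2: 3,280 × $7 = $22,960. Book value $104,355.
Accumulated through year 2 = $154,209 − $104,355 = $49,854.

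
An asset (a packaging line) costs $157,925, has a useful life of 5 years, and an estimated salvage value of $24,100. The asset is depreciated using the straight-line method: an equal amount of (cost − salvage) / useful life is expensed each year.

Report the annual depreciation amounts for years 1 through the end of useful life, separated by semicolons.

$26,765; $26,765; $26,765; $26,765; $26,765

Depreciable base = $157,925 − $24,100 = $133,825.
Annual expense = $133,825 / 5 = $26,765.
End of year 1: book value $131,160.
End of year 2: book value $104,395.
End of year 3: book value $77,630.
End of year 4: book value $50,865.
End of year 5: book value $24,100.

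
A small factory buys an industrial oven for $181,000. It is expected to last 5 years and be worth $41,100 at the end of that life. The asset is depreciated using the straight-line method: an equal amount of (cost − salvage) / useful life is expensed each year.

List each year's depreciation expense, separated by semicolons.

$27,980; $27,980; $27,980; $27,980; $27,980

Depreciable base = $181,000 − $41,100 = $139,900.
Annual expense = $139,900 / 5 = $27,980.
End of year 1: book value $153,020.
End of year 2: book value $125,040.
End of year 3: book value $97,060.
End of year 4: book value $69,080.
End of year 5: book value $41,100.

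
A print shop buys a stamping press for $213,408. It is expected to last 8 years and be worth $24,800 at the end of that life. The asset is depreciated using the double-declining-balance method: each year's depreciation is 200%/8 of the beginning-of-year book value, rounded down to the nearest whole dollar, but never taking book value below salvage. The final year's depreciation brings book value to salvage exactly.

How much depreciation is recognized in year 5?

$16,881

Depreciable base = $213,408 − $24,800 = $188,608.
Year 1: ⌊$213,408 × 200%/8⌋ = $53,352. Book value $160,056.
Year 2: ⌊$160,056 × 200%/8⌋ = $40,014. Book value $120,042.
Year 3: ⌊$120,042 × 200%/8⌋ = $30,010. Book value $90,032.
Year 4: ⌊$90,032 × 200%/8⌋ = $22,508. Book value $67,524.
Year 5: ⌊$67,524 × 200%/8⌋ = $16,881. Book value $50,643.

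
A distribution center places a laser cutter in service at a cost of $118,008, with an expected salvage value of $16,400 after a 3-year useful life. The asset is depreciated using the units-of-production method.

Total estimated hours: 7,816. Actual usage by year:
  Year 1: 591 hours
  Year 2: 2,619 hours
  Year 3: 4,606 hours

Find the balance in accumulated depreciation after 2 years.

$41,730

Depreciable base = $118,008 − $16,400 = $101,608.
Rate = $101,608 / 7,816 hours = $13 per hour.
Year 1: 591 × $13 = $7,683. Book value $110,325.
Year 2: 2,619 × $13 = $34,047. Book value $76,278.
Accumulated through year 2 = $118,008 − $76,278 = $41,730.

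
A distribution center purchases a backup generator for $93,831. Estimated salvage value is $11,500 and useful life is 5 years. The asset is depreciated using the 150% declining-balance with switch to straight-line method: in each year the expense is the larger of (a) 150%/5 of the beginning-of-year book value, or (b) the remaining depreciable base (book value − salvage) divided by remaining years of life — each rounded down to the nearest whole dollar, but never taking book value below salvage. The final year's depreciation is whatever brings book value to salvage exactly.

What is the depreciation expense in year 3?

$13,793

Depreciable base = $93,831 − $11,500 = $82,331.
Year 1: DB = ⌊$93,831 × 150%/5⌋ = $28,149; SL = ⌊$82,331/5⌋ = $16,466 → take DB $28,149. Book value $65,682.
Year 2: DB = ⌊$65,682 × 150%/5⌋ = $19,704; SL = ⌊$54,182/4⌋ = $13,545 → take DB $19,704. Book value $45,978.
Year 3: DB = ⌊$45,978 × 150%/5⌋ = $13,793; SL = ⌊$34,478/3⌋ = $11,492 → take DB $13,793. Book value $32,185.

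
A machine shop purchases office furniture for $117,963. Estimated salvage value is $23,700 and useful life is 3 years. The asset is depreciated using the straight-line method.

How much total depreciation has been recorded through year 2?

Depreciable base = $117,963 − $23,700 = $94,263.
Annual expense = $94,263 / 3 = $31,421.
End of year 1: book value $86,542.
End of year 2: book value $55,121.
Accumulated through year 2 = $117,963 − $55,121 = $62,842.

$62,842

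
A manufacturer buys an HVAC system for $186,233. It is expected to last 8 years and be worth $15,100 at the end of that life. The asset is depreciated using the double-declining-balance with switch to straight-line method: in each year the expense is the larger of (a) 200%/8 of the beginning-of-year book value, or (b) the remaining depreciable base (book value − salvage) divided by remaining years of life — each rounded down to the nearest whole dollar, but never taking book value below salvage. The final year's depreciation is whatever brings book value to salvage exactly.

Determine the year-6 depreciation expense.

Depreciable base = $186,233 − $15,100 = $171,133.
Year 1: DB = ⌊$186,233 × 200%/8⌋ = $46,558; SL = ⌊$171,133/8⌋ = $21,391 → take DB $46,558. Book value $139,675.
Year 2: DB = ⌊$139,675 × 200%/8⌋ = $34,918; SL = ⌊$124,575/7⌋ = $17,796 → take DB $34,918. Book value $104,757.
Year 3: DB = ⌊$104,757 × 200%/8⌋ = $26,189; SL = ⌊$89,657/6⌋ = $14,942 → take DB $26,189. Book value $78,568.
Year 4: DB = ⌊$78,568 × 200%/8⌋ = $19,642; SL = ⌊$63,468/5⌋ = $12,693 → take DB $19,642. Book value $58,926.
Year 5: DB = ⌊$58,926 × 200%/8⌋ = $14,731; SL = ⌊$43,826/4⌋ = $10,956 → take DB $14,731. Book value $44,195.
Year 6: DB = ⌊$44,195 × 200%/8⌋ = $11,048; SL = ⌊$29,095/3⌋ = $9,698 → take DB $11,048. Book value $33,147.

$11,048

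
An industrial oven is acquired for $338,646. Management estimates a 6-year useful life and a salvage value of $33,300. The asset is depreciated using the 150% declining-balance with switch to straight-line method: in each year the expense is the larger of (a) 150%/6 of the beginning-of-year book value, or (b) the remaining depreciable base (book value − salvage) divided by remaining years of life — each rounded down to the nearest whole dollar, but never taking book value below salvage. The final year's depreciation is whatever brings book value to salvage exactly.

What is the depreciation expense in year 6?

Depreciable base = $338,646 − $33,300 = $305,346.
Year 1: DB = ⌊$338,646 × 150%/6⌋ = $84,661; SL = ⌊$305,346/6⌋ = $50,891 → take DB $84,661. Book value $253,985.
Year 2: DB = ⌊$253,985 × 150%/6⌋ = $63,496; SL = ⌊$220,685/5⌋ = $44,137 → take DB $63,496. Book value $190,489.
Year 3: DB = ⌊$190,489 × 150%/6⌋ = $47,622; SL = ⌊$157,189/4⌋ = $39,297 → take DB $47,622. Book value $142,867.
Year 4: DB = ⌊$142,867 × 150%/6⌋ = $35,716; SL = ⌊$109,567/3⌋ = $36,522 → take SL $36,522. Book value $106,345.
Year 5: DB = ⌊$106,345 × 150%/6⌋ = $26,586; SL = ⌊$73,045/2⌋ = $36,522 → take SL $36,522. Book value $69,823.
Year 6 (final): $69,823 − $33,300 = $36,523. Book value $33,300.

$36,523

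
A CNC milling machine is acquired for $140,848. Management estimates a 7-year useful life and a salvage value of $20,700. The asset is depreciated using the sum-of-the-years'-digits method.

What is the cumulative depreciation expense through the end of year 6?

$115,857

Depreciable base = $140,848 − $20,700 = $120,148.
Sum of the years' digits = 7+6+5+4+3+2+1 = 28.
Year 1: $120,148 × 7/28 = $30,037. Book value $110,811.
Year 2: $120,148 × 6/28 = $25,746. Book value $85,065.
Year 3: $120,148 × 5/28 = $21,455. Book value $63,610.
Year 4: $120,148 × 4/28 = $17,164. Book value $46,446.
Year 5: $120,148 × 3/28 = $12,873. Book value $33,573.
Year 6: $120,148 × 2/28 = $8,582. Book value $24,991.
Accumulated through year 6 = $140,848 − $24,991 = $115,857.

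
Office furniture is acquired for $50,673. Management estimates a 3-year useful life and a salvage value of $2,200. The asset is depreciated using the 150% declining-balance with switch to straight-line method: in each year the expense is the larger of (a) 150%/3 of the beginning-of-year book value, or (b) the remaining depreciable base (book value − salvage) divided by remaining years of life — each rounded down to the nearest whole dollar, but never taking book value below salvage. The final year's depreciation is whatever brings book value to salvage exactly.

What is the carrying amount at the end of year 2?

$12,669

Depreciable base = $50,673 − $2,200 = $48,473.
Year 1: DB = ⌊$50,673 × 150%/3⌋ = $25,336; SL = ⌊$48,473/3⌋ = $16,157 → take DB $25,336. Book value $25,337.
Year 2: DB = ⌊$25,337 × 150%/3⌋ = $12,668; SL = ⌊$23,137/2⌋ = $11,568 → take DB $12,668. Book value $12,669.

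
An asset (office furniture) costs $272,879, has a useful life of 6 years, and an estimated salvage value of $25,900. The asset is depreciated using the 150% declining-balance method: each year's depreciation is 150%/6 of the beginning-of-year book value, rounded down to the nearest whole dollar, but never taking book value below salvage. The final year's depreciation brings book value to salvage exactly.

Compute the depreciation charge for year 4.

$28,780

Depreciable base = $272,879 − $25,900 = $246,979.
Year 1: ⌊$272,879 × 150%/6⌋ = $68,219. Book value $204,660.
Year 2: ⌊$204,660 × 150%/6⌋ = $51,165. Book value $153,495.
Year 3: ⌊$153,495 × 150%/6⌋ = $38,373. Book value $115,122.
Year 4: ⌊$115,122 × 150%/6⌋ = $28,780. Book value $86,342.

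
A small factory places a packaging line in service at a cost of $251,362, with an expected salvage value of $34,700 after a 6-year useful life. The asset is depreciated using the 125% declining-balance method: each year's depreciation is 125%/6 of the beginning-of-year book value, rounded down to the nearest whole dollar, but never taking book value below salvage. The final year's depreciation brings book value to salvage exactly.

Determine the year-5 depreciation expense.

Depreciable base = $251,362 − $34,700 = $216,662.
Year 1: ⌊$251,362 × 125%/6⌋ = $52,367. Book value $198,995.
Year 2: ⌊$198,995 × 125%/6⌋ = $41,457. Book value $157,538.
Year 3: ⌊$157,538 × 125%/6⌋ = $32,820. Book value $124,718.
Year 4: ⌊$124,718 × 125%/6⌋ = $25,982. Book value $98,736.
Year 5: ⌊$98,736 × 125%/6⌋ = $20,570. Book value $78,166.

$20,570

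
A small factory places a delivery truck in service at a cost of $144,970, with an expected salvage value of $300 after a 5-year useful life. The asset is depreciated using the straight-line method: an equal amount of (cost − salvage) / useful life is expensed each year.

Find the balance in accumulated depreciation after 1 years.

$28,934

Depreciable base = $144,970 − $300 = $144,670.
Annual expense = $144,670 / 5 = $28,934.
End of year 1: book value $116,036.
Accumulated through year 1 = $144,970 − $116,036 = $28,934.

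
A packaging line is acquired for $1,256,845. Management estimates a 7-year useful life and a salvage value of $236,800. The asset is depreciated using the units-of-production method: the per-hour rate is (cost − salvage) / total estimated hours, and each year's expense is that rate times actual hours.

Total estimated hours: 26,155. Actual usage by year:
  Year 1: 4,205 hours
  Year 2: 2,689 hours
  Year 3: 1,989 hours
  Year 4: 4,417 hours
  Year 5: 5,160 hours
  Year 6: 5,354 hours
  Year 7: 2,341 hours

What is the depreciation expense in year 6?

$208,806

Depreciable base = $1,256,845 − $236,800 = $1,020,045.
Rate = $1,020,045 / 26,155 hours = $39 per hour.
Year 1: 4,205 × $39 = $163,995. Book value $1,092,850.
Year 2: 2,689 × $39 = $104,871. Book value $987,979.
Year 3: 1,989 × $39 = $77,571. Book value $910,408.
Year 4: 4,417 × $39 = $172,263. Book value $738,145.
Year 5: 5,160 × $39 = $201,240. Book value $536,905.
Year 6: 5,354 × $39 = $208,806. Book value $328,099.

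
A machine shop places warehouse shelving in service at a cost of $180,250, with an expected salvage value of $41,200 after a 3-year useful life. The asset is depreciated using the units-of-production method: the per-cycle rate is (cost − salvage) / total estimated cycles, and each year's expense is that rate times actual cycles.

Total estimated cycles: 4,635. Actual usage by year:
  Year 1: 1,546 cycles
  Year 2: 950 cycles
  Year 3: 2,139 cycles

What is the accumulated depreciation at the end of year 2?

Depreciable base = $180,250 − $41,200 = $139,050.
Rate = $139,050 / 4,635 cycles = $30 per cycle.
Year 1: 1,546 × $30 = $46,380. Book value $133,870.
Year 2: 950 × $30 = $28,500. Book value $105,370.
Accumulated through year 2 = $180,250 − $105,370 = $74,880.

$74,880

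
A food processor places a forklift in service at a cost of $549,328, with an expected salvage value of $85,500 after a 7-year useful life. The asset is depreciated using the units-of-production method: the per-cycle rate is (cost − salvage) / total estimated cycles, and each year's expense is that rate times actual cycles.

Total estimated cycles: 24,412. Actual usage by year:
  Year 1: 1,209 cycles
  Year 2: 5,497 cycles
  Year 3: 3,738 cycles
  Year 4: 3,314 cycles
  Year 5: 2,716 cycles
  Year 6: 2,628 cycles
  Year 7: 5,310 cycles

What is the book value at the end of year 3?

$350,892

Depreciable base = $549,328 − $85,500 = $463,828.
Rate = $463,828 / 24,412 cycles = $19 per cycle.
Year 1: 1,209 × $19 = $22,971. Book value $526,357.
Year 2: 5,497 × $19 = $104,443. Book value $421,914.
Year 3: 3,738 × $19 = $71,022. Book value $350,892.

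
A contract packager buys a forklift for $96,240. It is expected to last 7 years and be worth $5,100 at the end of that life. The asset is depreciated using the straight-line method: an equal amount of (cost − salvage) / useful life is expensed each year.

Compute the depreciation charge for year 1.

Depreciable base = $96,240 − $5,100 = $91,140.
Annual expense = $91,140 / 7 = $13,020.

$13,020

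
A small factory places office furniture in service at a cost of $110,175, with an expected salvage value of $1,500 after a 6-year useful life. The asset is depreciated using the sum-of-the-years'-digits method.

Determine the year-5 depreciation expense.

Depreciable base = $110,175 − $1,500 = $108,675.
Sum of the years' digits = 6+5+4+3+2+1 = 21.
Year 1: $108,675 × 6/21 = $31,050. Book value $79,125.
Year 2: $108,675 × 5/21 = $25,875. Book value $53,250.
Year 3: $108,675 × 4/21 = $20,700. Book value $32,550.
Year 4: $108,675 × 3/21 = $15,525. Book value $17,025.
Year 5: $108,675 × 2/21 = $10,350. Book value $6,675.

$10,350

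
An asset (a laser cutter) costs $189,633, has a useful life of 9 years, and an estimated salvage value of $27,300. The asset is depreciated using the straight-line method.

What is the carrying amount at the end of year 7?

$63,374

Depreciable base = $189,633 − $27,300 = $162,333.
Annual expense = $162,333 / 9 = $18,037.
End of year 1: book value $171,596.
End of year 2: book value $153,559.
End of year 3: book value $135,522.
End of year 4: book value $117,485.
End of year 5: book value $99,448.
End of year 6: book value $81,411.
End of year 7: book value $63,374.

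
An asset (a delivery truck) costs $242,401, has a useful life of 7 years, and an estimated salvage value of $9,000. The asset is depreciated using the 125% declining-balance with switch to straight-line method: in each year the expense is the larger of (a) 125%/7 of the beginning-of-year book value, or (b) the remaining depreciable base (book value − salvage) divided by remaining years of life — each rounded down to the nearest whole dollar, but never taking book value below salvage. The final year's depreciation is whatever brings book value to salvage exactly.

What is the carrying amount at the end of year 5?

$70,824

Depreciable base = $242,401 − $9,000 = $233,401.
Year 1: DB = ⌊$242,401 × 125%/7⌋ = $43,285; SL = ⌊$233,401/7⌋ = $33,343 → take DB $43,285. Book value $199,116.
Year 2: DB = ⌊$199,116 × 125%/7⌋ = $35,556; SL = ⌊$190,116/6⌋ = $31,686 → take DB $35,556. Book value $163,560.
Year 3: DB = ⌊$163,560 × 125%/7⌋ = $29,207; SL = ⌊$154,560/5⌋ = $30,912 → take SL $30,912. Book value $132,648.
Year 4: DB = ⌊$132,648 × 125%/7⌋ = $23,687; SL = ⌊$123,648/4⌋ = $30,912 → take SL $30,912. Book value $101,736.
Year 5: DB = ⌊$101,736 × 125%/7⌋ = $18,167; SL = ⌊$92,736/3⌋ = $30,912 → take SL $30,912. Book value $70,824.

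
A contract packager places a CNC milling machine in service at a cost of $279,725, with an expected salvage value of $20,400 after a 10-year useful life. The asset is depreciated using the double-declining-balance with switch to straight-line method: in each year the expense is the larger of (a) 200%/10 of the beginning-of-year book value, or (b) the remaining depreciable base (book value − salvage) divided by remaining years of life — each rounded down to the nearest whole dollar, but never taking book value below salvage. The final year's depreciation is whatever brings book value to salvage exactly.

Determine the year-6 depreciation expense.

$18,332

Depreciable base = $279,725 − $20,400 = $259,325.
Year 1: DB = ⌊$279,725 × 200%/10⌋ = $55,945; SL = ⌊$259,325/10⌋ = $25,932 → take DB $55,945. Book value $223,780.
Year 2: DB = ⌊$223,780 × 200%/10⌋ = $44,756; SL = ⌊$203,380/9⌋ = $22,597 → take DB $44,756. Book value $179,024.
Year 3: DB = ⌊$179,024 × 200%/10⌋ = $35,804; SL = ⌊$158,624/8⌋ = $19,828 → take DB $35,804. Book value $143,220.
Year 4: DB = ⌊$143,220 × 200%/10⌋ = $28,644; SL = ⌊$122,820/7⌋ = $17,545 → take DB $28,644. Book value $114,576.
Year 5: DB = ⌊$114,576 × 200%/10⌋ = $22,915; SL = ⌊$94,176/6⌋ = $15,696 → take DB $22,915. Book value $91,661.
Year 6: DB = ⌊$91,661 × 200%/10⌋ = $18,332; SL = ⌊$71,261/5⌋ = $14,252 → take DB $18,332. Book value $73,329.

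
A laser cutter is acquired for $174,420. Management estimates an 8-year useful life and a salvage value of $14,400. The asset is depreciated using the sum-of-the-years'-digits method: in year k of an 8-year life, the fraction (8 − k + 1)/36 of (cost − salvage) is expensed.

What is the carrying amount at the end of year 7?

$18,845

Depreciable base = $174,420 − $14,400 = $160,020.
Sum of the years' digits = 8+7+6+5+4+3+2+1 = 36.
Year 1: $160,020 × 8/36 = $35,560. Book value $138,860.
Year 2: $160,020 × 7/36 = $31,115. Book value $107,745.
Year 3: $160,020 × 6/36 = $26,670. Book value $81,075.
Year 4: $160,020 × 5/36 = $22,225. Book value $58,850.
Year 5: $160,020 × 4/36 = $17,780. Book value $41,070.
Year 6: $160,020 × 3/36 = $13,335. Book value $27,735.
Year 7: $160,020 × 2/36 = $8,890. Book value $18,845.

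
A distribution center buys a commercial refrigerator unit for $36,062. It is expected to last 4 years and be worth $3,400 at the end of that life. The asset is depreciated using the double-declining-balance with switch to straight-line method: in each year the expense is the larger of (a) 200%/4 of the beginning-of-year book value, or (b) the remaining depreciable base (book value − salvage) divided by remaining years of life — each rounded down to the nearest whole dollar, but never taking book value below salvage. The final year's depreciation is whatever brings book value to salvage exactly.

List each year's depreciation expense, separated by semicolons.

Depreciable base = $36,062 − $3,400 = $32,662.
Year 1: DB = ⌊$36,062 × 200%/4⌋ = $18,031; SL = ⌊$32,662/4⌋ = $8,165 → take DB $18,031. Book value $18,031.
Year 2: DB = ⌊$18,031 × 200%/4⌋ = $9,015; SL = ⌊$14,631/3⌋ = $4,877 → take DB $9,015. Book value $9,016.
Year 3: DB = ⌊$9,016 × 200%/4⌋ = $4,508; SL = ⌊$5,616/2⌋ = $2,808 → take DB $4,508. Book value $4,508.
Year 4 (final): $4,508 − $3,400 = $1,108. Book value $3,400.

$18,031; $9,015; $4,508; $1,108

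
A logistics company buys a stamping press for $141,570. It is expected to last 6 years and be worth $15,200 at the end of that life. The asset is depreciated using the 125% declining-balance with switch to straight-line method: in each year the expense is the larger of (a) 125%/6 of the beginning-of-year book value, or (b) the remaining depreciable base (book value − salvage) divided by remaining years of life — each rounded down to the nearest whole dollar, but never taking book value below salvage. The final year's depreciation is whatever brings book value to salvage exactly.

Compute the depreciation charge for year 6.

$18,348

Depreciable base = $141,570 − $15,200 = $126,370.
Year 1: DB = ⌊$141,570 × 125%/6⌋ = $29,493; SL = ⌊$126,370/6⌋ = $21,061 → take DB $29,493. Book value $112,077.
Year 2: DB = ⌊$112,077 × 125%/6⌋ = $23,349; SL = ⌊$96,877/5⌋ = $19,375 → take DB $23,349. Book value $88,728.
Year 3: DB = ⌊$88,728 × 125%/6⌋ = $18,485; SL = ⌊$73,528/4⌋ = $18,382 → take DB $18,485. Book value $70,243.
Year 4: DB = ⌊$70,243 × 125%/6⌋ = $14,633; SL = ⌊$55,043/3⌋ = $18,347 → take SL $18,347. Book value $51,896.
Year 5: DB = ⌊$51,896 × 125%/6⌋ = $10,811; SL = ⌊$36,696/2⌋ = $18,348 → take SL $18,348. Book value $33,548.
Year 6 (final): $33,548 − $15,200 = $18,348. Book value $15,200.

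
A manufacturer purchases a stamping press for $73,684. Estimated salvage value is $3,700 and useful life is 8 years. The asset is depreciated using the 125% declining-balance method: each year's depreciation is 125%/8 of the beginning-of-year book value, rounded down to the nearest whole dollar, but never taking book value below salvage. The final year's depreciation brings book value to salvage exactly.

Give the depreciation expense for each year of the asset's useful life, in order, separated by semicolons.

$11,513; $9,714; $8,196; $6,915; $5,835; $4,923; $4,154; $18,734

Depreciable base = $73,684 − $3,700 = $69,984.
Year 1: ⌊$73,684 × 125%/8⌋ = $11,513. Book value $62,171.
Year 2: ⌊$62,171 × 125%/8⌋ = $9,714. Book value $52,457.
Year 3: ⌊$52,457 × 125%/8⌋ = $8,196. Book value $44,261.
Year 4: ⌊$44,261 × 125%/8⌋ = $6,915. Book value $37,346.
Year 5: ⌊$37,346 × 125%/8⌋ = $5,835. Book value $31,511.
Year 6: ⌊$31,511 × 125%/8⌋ = $4,923. Book value $26,588.
Year 7: ⌊$26,588 × 125%/8⌋ = $4,154. Book value $22,434.
Year 8 (final): $22,434 − $3,700 = $18,734. Book value $3,700.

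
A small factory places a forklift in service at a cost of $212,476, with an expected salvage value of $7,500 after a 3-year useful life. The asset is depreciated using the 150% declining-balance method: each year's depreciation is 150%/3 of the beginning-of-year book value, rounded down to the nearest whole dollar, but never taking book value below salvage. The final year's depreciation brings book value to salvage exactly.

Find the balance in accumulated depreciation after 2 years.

Depreciable base = $212,476 − $7,500 = $204,976.
Year 1: ⌊$212,476 × 150%/3⌋ = $106,238. Book value $106,238.
Year 2: ⌊$106,238 × 150%/3⌋ = $53,119. Book value $53,119.
Accumulated through year 2 = $212,476 − $53,119 = $159,357.

$159,357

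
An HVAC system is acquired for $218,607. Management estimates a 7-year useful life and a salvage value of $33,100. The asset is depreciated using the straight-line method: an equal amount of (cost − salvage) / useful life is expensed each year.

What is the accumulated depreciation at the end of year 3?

$79,503

Depreciable base = $218,607 − $33,100 = $185,507.
Annual expense = $185,507 / 7 = $26,501.
End of year 1: book value $192,106.
End of year 2: book value $165,605.
End of year 3: book value $139,104.
Accumulated through year 3 = $218,607 − $139,104 = $79,503.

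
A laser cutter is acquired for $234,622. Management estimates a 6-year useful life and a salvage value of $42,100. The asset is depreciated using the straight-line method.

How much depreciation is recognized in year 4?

$32,087

Depreciable base = $234,622 − $42,100 = $192,522.
Annual expense = $192,522 / 6 = $32,087.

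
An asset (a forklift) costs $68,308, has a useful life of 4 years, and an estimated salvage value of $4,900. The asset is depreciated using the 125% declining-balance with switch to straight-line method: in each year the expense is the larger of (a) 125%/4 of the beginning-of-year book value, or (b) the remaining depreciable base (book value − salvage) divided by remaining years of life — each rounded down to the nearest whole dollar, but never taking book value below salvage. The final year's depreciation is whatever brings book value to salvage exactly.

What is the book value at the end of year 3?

$18,594

Depreciable base = $68,308 − $4,900 = $63,408.
Year 1: DB = ⌊$68,308 × 125%/4⌋ = $21,346; SL = ⌊$63,408/4⌋ = $15,852 → take DB $21,346. Book value $46,962.
Year 2: DB = ⌊$46,962 × 125%/4⌋ = $14,675; SL = ⌊$42,062/3⌋ = $14,020 → take DB $14,675. Book value $32,287.
Year 3: DB = ⌊$32,287 × 125%/4⌋ = $10,089; SL = ⌊$27,387/2⌋ = $13,693 → take SL $13,693. Book value $18,594.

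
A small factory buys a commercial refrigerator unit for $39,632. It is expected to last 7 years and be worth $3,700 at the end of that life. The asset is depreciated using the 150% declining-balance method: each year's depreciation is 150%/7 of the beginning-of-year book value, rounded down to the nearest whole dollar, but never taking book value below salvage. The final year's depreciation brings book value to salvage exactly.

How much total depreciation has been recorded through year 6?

$30,306

Depreciable base = $39,632 − $3,700 = $35,932.
Year 1: ⌊$39,632 × 150%/7⌋ = $8,492. Book value $31,140.
Year 2: ⌊$31,140 × 150%/7⌋ = $6,672. Book value $24,468.
Year 3: ⌊$24,468 × 150%/7⌋ = $5,243. Book value $19,225.
Year 4: ⌊$19,225 × 150%/7⌋ = $4,119. Book value $15,106.
Year 5: ⌊$15,106 × 150%/7⌋ = $3,237. Book value $11,869.
Year 6: ⌊$11,869 × 150%/7⌋ = $2,543. Book value $9,326.
Accumulated through year 6 = $39,632 − $9,326 = $30,306.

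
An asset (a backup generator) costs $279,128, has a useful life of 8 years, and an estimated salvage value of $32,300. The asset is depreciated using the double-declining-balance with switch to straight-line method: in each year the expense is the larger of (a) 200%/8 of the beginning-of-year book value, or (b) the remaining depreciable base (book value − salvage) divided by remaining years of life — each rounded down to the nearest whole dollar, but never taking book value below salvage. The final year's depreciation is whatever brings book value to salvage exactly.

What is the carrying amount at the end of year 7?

$37,260

Depreciable base = $279,128 − $32,300 = $246,828.
Year 1: DB = ⌊$279,128 × 200%/8⌋ = $69,782; SL = ⌊$246,828/8⌋ = $30,853 → take DB $69,782. Book value $209,346.
Year 2: DB = ⌊$209,346 × 200%/8⌋ = $52,336; SL = ⌊$177,046/7⌋ = $25,292 → take DB $52,336. Book value $157,010.
Year 3: DB = ⌊$157,010 × 200%/8⌋ = $39,252; SL = ⌊$124,710/6⌋ = $20,785 → take DB $39,252. Book value $117,758.
Year 4: DB = ⌊$117,758 × 200%/8⌋ = $29,439; SL = ⌊$85,458/5⌋ = $17,091 → take DB $29,439. Book value $88,319.
Year 5: DB = ⌊$88,319 × 200%/8⌋ = $22,079; SL = ⌊$56,019/4⌋ = $14,004 → take DB $22,079. Book value $66,240.
Year 6: DB = ⌊$66,240 × 200%/8⌋ = $16,560; SL = ⌊$33,940/3⌋ = $11,313 → take DB $16,560. Book value $49,680.
Year 7: DB = ⌊$49,680 × 200%/8⌋ = $12,420; SL = ⌊$17,380/2⌋ = $8,690 → take DB $12,420. Book value $37,260.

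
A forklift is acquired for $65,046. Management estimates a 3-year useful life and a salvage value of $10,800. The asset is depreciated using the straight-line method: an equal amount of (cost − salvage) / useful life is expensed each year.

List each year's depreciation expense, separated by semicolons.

Depreciable base = $65,046 − $10,800 = $54,246.
Annual expense = $54,246 / 3 = $18,082.
End of year 1: book value $46,964.
End of year 2: book value $28,882.
End of year 3: book value $10,800.

$18,082; $18,082; $18,082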